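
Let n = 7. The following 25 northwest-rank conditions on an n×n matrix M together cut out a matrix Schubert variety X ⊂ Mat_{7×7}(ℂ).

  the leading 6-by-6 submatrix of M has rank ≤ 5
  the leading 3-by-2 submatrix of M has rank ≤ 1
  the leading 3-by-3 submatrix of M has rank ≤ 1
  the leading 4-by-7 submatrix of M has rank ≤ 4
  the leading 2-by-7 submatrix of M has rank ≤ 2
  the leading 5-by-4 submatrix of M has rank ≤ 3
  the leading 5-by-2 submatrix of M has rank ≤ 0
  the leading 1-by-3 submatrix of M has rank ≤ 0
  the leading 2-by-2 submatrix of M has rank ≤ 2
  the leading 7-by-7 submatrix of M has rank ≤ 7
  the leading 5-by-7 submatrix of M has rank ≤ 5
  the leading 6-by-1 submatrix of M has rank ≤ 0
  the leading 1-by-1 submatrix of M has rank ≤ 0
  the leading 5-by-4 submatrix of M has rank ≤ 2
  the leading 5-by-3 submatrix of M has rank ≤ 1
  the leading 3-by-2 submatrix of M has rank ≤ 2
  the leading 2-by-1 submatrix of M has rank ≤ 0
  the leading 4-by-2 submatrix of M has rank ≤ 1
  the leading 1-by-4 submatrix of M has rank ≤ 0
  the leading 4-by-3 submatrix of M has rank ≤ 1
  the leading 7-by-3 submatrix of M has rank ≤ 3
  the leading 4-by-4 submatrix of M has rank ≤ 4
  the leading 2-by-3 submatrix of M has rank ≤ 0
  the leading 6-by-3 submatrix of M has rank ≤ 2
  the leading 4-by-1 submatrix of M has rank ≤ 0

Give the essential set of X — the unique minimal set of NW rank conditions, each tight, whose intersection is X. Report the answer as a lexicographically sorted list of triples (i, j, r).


Reconstructing r_w from the 25 given conditions:

  0, 0, 0, 0, 1, 1, 1
  0, 0, 0, 1, 2, 2, 2
  0, 0, 1, 2, 3, 3, 3
  0, 0, 1, 2, 3, 4, 4
  0, 0, 1, 2, 3, 4, 5
  0, 1, 2, 3, 4, 5, 6
  1, 2, 3, 4, 5, 6, 7

hence w(1..7) = (5, 4, 3, 6, 7, 2, 1).

|D(w)|=14, |Ess(w)|=4:

[(1, 4, 0), (2, 3, 0), (5, 2, 0), (6, 1, 0)]


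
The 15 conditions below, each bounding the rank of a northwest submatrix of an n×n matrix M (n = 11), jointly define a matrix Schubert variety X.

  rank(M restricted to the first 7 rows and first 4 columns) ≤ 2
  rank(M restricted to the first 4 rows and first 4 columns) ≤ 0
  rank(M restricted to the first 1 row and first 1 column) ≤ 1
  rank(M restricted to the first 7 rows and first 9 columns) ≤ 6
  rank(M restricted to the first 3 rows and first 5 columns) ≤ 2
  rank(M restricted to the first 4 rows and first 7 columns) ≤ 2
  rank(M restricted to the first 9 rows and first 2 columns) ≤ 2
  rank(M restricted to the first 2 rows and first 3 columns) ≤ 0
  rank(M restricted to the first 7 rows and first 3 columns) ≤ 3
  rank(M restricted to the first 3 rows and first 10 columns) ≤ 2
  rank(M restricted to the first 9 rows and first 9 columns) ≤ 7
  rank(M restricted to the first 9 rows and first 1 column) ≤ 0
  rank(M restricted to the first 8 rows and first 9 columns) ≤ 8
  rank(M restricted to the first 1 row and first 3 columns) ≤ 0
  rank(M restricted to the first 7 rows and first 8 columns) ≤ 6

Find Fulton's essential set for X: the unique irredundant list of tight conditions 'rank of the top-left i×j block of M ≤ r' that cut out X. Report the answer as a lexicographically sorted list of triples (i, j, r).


Propagating the 15 rank bounds to every northwest block:

  i=1: 0  0  0  0  1  1  1  1  1  1  1
  i=2: 0  0  0  0  1  2  2  2  2  2  2
  i=3: 0  0  0  0  1  2  2  2  2  2  3
  i=4: 0  0  0  0  1  2  2  3  3  3  4
  i=5: 0  1  1  1  2  3  3  4  4  4  5
  i=6: 0  1  2  2  3  4  4  5  5  5  6
  i=7: 0  1  2  2  3  4  5  6  6  6  7
  i=8: 0  1  2  3  4  5  6  7  7  7  8
  i=9: 0  1  2  3  4  5  6  7  7  8  9
  i=10: 1  2  3  4  5  6  7  8  8  9  10
  i=11: 1  2  3  4  5  6  7  8  9  10  11

so w = (5, 6, 11, 8, 2, 3, 7, 4, 10, 1, 9).

6 SE-corners of the 28-cell Rothe diagram give Ess(w):

[(3, 10, 2), (4, 4, 0), (4, 7, 2), (7, 4, 2), (9, 1, 0), (9, 9, 7)]


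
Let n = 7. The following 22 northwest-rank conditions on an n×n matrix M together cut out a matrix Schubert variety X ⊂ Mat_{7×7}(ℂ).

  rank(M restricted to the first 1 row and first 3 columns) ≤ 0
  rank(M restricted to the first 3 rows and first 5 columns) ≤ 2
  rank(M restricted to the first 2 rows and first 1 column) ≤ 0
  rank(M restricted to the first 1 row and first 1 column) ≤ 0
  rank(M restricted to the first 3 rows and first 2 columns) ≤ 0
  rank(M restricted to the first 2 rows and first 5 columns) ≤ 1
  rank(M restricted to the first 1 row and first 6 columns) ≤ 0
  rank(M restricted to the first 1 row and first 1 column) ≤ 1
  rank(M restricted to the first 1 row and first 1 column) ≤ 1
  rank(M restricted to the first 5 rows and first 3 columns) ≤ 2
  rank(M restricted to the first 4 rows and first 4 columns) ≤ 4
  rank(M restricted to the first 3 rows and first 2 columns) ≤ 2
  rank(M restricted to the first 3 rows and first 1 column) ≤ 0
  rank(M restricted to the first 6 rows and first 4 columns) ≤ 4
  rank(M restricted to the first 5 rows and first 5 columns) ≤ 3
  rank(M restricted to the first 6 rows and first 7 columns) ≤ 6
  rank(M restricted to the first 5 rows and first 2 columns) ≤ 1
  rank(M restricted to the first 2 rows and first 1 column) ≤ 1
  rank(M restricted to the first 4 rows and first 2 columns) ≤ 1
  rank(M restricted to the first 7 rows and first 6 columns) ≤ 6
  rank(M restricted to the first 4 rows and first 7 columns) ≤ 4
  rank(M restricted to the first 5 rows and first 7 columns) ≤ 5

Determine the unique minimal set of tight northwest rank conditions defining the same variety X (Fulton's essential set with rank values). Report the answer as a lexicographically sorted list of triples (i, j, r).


Reconstructing r_w from the 22 given conditions:

  i=1: 0 | 0 | 0 | 0 | 0 | 0 | 1
  i=2: 0 | 0 | 1 | 1 | 1 | 1 | 2
  i=3: 0 | 0 | 1 | 2 | 2 | 2 | 3
  i=4: 1 | 1 | 2 | 3 | 3 | 3 | 4
  i=5: 1 | 1 | 2 | 3 | 3 | 4 | 5
  i=6: 1 | 2 | 3 | 4 | 4 | 5 | 6
  i=7: 1 | 2 | 3 | 4 | 5 | 6 | 7

so w = (7, 3, 4, 1, 6, 2, 5).

Fulton essential set (4 of the 12 Rothe cells):

[(1, 6, 0), (3, 2, 0), (5, 2, 1), (5, 5, 3)]


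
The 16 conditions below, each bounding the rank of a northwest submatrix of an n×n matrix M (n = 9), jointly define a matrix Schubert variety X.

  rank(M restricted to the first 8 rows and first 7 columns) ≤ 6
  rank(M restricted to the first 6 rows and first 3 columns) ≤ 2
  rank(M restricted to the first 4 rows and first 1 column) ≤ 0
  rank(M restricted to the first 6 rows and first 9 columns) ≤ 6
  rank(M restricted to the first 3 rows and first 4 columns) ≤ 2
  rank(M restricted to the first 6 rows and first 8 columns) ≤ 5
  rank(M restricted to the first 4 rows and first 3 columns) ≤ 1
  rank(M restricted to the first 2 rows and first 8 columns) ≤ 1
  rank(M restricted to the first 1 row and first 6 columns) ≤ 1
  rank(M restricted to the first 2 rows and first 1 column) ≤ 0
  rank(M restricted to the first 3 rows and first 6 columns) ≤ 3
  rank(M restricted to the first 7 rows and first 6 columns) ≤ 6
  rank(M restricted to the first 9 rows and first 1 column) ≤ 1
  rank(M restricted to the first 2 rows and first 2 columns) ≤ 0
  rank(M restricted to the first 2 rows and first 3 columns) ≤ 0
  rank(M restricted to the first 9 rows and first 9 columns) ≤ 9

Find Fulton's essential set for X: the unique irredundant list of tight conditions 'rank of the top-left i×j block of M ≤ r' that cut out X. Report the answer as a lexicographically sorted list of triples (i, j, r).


Rank table r_w(9×9) implied by the 16 constraints:

  0 | 0 | 0 | 1 | 1 | 1 | 1 | 1 | 1
  0 | 0 | 0 | 1 | 1 | 1 | 1 | 1 | 2
  0 | 1 | 1 | 2 | 2 | 2 | 2 | 2 | 3
  0 | 1 | 1 | 2 | 3 | 3 | 3 | 3 | 4
  1 | 2 | 2 | 3 | 4 | 4 | 4 | 4 | 5
  1 | 2 | 2 | 3 | 4 | 5 | 5 | 5 | 6
  1 | 2 | 3 | 4 | 5 | 6 | 6 | 6 | 7
  1 | 2 | 3 | 4 | 5 | 6 | 6 | 7 | 8
  1 | 2 | 3 | 4 | 5 | 6 | 7 | 8 | 9

second differences of R give the permutation w = (4, 9, 2, 5, 1, 6, 3, 8, 7).

Fulton essential set (6 of the 15 Rothe cells):

[(2, 3, 0), (2, 8, 1), (4, 1, 0), (4, 3, 1), (6, 3, 2), (8, 7, 6)]


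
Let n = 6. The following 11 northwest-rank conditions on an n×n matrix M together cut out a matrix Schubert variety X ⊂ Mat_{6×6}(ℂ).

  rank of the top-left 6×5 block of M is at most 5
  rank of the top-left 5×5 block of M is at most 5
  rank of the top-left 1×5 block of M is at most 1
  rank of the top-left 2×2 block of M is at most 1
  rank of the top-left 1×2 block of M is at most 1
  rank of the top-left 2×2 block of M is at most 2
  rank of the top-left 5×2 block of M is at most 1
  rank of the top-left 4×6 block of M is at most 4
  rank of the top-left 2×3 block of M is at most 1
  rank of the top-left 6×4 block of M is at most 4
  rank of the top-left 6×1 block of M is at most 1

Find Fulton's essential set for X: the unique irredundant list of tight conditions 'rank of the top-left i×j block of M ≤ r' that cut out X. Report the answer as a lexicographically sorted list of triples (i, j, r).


Computing R[i][j] = min implied NW-rank bound (n=6, 11 conditions):

  i=1: 1, 1, 1, 1, 1, 1
  i=2: 1, 1, 1, 2, 2, 2
  i=3: 1, 1, 2, 3, 3, 3
  i=4: 1, 1, 2, 3, 4, 4
  i=5: 1, 1, 2, 3, 4, 5
  i=6: 1, 2, 3, 4, 5, 6

reading off 1-entries of Δ²R: w = (1, 4, 3, 5, 6, 2).

Fulton essential set (2 of the 5 Rothe cells):

[(2, 3, 1), (5, 2, 1)]


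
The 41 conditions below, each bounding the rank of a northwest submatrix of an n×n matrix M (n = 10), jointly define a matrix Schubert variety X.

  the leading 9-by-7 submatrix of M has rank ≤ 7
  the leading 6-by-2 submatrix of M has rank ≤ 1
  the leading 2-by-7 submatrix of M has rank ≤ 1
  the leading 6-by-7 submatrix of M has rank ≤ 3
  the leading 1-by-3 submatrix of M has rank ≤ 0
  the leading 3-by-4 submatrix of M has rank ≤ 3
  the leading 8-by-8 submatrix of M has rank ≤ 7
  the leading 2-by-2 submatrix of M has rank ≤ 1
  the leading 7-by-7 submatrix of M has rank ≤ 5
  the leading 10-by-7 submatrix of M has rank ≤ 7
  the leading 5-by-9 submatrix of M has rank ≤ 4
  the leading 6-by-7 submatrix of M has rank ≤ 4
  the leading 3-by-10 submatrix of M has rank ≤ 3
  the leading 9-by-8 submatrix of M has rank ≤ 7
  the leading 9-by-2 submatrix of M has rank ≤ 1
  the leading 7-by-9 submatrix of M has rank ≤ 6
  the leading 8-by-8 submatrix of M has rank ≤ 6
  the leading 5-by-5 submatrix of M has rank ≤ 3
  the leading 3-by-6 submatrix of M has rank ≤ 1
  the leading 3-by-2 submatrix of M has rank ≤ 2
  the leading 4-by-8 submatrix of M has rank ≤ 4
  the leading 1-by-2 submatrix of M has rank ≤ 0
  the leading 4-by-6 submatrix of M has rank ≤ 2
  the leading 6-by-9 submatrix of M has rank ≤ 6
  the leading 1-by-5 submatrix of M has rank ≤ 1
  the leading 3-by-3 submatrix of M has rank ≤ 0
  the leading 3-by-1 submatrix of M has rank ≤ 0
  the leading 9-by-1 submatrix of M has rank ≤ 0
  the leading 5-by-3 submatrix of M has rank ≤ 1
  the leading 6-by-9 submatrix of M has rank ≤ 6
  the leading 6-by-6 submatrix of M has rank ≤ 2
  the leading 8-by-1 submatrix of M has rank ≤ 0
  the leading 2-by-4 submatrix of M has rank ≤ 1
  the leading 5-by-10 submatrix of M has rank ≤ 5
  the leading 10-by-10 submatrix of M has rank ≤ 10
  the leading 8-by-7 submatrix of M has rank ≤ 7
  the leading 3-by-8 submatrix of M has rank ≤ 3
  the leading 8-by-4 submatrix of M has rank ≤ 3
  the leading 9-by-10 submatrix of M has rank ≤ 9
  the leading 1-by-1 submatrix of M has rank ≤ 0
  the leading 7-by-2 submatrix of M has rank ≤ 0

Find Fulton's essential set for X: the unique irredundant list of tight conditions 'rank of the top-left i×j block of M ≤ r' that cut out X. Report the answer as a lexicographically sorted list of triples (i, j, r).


Computing R[i][j] = min implied NW-rank bound (n=10, 41 conditions):

  i=1: 0 0 0 1 1 1 1 1 1 1
  i=2: 0 0 0 1 1 1 1 2 2 2
  i=3: 0 0 0 1 1 1 2 3 3 3
  i=4: 0 0 1 2 2 2 3 4 4 4
  i=5: 0 0 1 2 2 2 3 4 4 5
  i=6: 0 0 1 2 2 2 3 4 5 6
  i=7: 0 0 1 2 3 3 4 5 6 7
  i=8: 0 1 2 3 4 4 5 6 7 8
  i=9: 0 1 2 3 4 5 6 7 8 9
  i=10: 1 2 3 4 5 6 7 8 9 10

hence w(1..10) = (4, 8, 7, 3, 10, 9, 5, 2, 6, 1).

|D(w)|=29, |Ess(w)|=7:

[(2, 7, 1), (3, 3, 0), (3, 6, 1), (5, 9, 4), (6, 6, 2), (7, 2, 0), (9, 1, 0)]


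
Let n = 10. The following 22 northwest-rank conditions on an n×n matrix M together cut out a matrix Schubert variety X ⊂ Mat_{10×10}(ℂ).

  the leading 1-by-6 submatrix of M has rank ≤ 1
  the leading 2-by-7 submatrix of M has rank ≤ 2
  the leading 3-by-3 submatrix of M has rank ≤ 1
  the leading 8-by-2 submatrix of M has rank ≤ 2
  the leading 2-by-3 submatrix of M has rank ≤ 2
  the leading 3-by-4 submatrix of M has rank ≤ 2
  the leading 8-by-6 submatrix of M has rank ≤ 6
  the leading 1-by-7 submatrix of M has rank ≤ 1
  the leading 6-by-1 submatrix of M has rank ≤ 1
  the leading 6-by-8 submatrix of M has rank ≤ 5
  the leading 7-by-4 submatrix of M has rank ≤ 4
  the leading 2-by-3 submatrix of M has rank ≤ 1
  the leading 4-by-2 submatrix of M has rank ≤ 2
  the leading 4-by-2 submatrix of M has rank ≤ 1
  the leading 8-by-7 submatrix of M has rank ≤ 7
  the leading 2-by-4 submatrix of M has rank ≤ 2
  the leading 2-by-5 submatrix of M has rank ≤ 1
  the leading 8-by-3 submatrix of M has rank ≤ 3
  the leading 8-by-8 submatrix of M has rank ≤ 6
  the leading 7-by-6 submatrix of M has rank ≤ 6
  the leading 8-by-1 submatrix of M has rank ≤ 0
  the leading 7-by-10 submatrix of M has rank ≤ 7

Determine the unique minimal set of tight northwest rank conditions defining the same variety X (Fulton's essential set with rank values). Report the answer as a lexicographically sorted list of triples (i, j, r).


Rank table r_w(10×10) implied by the 22 constraints:

  row 1: 0 | 1 | 1 | 1 | 1 | 1 | 1 | 1 | 1 | 1
  row 2: 0 | 1 | 1 | 1 | 1 | 2 | 2 | 2 | 2 | 2
  row 3: 0 | 1 | 1 | 2 | 2 | 3 | 3 | 3 | 3 | 3
  row 4: 0 | 1 | 2 | 3 | 3 | 4 | 4 | 4 | 4 | 4
  row 5: 0 | 1 | 2 | 3 | 4 | 5 | 5 | 5 | 5 | 5
  row 6: 0 | 1 | 2 | 3 | 4 | 5 | 5 | 5 | 6 | 6
  row 7: 0 | 1 | 2 | 3 | 4 | 5 | 6 | 6 | 7 | 7
  row 8: 0 | 1 | 2 | 3 | 4 | 5 | 6 | 6 | 7 | 8
  row 9: 1 | 2 | 3 | 4 | 5 | 6 | 7 | 7 | 8 | 9
  row 10: 1 | 2 | 3 | 4 | 5 | 6 | 7 | 8 | 9 | 10

hence w(1..10) = (2, 6, 4, 3, 5, 9, 7, 10, 1, 8).

5 SE-corners of the 15-cell Rothe diagram give Ess(w):

[(2, 5, 1), (3, 3, 1), (6, 8, 5), (8, 1, 0), (8, 8, 6)]


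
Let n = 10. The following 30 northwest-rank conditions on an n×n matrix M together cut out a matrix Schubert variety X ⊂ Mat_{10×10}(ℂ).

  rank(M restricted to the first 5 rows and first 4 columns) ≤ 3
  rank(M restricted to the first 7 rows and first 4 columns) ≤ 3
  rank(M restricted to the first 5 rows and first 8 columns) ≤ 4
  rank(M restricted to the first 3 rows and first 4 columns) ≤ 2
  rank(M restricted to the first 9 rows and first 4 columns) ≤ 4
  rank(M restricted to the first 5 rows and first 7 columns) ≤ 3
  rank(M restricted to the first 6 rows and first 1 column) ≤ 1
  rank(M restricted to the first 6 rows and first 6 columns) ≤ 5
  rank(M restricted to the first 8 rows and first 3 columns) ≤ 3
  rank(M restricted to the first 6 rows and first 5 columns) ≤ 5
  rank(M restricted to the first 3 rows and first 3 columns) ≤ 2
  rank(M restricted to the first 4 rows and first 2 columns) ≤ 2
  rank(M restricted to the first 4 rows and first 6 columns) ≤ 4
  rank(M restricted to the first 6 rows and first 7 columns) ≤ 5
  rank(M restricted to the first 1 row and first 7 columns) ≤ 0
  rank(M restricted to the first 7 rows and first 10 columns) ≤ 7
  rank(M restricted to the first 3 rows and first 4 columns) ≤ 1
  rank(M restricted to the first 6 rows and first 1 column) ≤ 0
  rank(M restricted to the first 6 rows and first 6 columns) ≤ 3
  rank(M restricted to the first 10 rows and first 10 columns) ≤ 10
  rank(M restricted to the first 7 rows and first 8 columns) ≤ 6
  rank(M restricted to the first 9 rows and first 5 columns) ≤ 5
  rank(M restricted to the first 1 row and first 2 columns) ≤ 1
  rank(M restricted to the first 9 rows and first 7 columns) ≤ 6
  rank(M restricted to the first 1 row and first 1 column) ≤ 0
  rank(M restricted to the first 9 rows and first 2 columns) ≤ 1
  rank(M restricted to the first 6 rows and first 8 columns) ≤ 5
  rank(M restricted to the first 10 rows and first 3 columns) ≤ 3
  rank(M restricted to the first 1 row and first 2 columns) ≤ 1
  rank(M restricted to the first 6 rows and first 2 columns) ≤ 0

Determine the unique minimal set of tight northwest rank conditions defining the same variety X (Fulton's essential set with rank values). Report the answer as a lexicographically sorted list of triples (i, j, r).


Rank table r_w(10×10) implied by the 30 constraints:

  R[1]: 0 | 0 | 0 | 0 | 0 | 0 | 0 | 1 | 1 | 1
  R[2]: 0 | 0 | 1 | 1 | 1 | 1 | 1 | 2 | 2 | 2
  R[3]: 0 | 0 | 1 | 1 | 2 | 2 | 2 | 3 | 3 | 3
  R[4]: 0 | 0 | 1 | 2 | 3 | 3 | 3 | 4 | 4 | 4
  R[5]: 0 | 0 | 1 | 2 | 3 | 3 | 3 | 4 | 5 | 5
  R[6]: 0 | 0 | 1 | 2 | 3 | 3 | 4 | 5 | 6 | 6
  R[7]: 1 | 1 | 2 | 3 | 4 | 4 | 5 | 6 | 7 | 7
  R[8]: 1 | 1 | 2 | 3 | 4 | 5 | 6 | 7 | 8 | 8
  R[9]: 1 | 1 | 2 | 3 | 4 | 5 | 6 | 7 | 8 | 9
  R[10]: 1 | 2 | 3 | 4 | 5 | 6 | 7 | 8 | 9 | 10

hence w(1..10) = (8, 3, 5, 4, 9, 7, 1, 6, 10, 2).

ℓ(w)=23; the 6 essential cells (i,j,r):

[(1, 7, 0), (3, 4, 1), (5, 7, 3), (6, 2, 0), (6, 6, 3), (9, 2, 1)]


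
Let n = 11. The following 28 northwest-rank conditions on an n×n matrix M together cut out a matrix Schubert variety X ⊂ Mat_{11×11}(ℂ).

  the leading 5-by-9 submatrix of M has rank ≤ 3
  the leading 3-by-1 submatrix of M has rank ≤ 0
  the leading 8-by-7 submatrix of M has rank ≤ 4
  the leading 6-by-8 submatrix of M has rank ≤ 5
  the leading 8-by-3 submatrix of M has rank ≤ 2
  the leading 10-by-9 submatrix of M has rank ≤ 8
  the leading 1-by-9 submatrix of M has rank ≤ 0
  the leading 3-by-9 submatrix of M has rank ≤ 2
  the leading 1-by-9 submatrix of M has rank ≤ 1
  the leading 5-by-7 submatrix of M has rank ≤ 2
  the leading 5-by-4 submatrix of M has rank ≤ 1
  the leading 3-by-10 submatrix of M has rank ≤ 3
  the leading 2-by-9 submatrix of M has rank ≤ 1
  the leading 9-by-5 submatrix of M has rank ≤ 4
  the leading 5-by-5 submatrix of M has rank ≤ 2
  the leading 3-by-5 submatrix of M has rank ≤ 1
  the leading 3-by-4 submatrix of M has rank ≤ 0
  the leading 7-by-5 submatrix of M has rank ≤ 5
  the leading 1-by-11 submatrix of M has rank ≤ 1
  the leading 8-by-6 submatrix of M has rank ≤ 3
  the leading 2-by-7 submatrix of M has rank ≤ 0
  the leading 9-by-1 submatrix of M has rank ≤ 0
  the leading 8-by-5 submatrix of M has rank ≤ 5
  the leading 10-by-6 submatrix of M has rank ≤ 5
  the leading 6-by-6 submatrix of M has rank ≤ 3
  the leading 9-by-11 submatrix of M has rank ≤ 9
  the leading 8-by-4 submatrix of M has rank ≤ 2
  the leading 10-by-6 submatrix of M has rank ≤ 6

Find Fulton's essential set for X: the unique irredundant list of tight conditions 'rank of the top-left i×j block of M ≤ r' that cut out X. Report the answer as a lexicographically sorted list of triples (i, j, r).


Computing R[i][j] = min implied NW-rank bound (n=11, 28 conditions):

  0 | 0 | 0 | 0 | 0 | 0 | 0 | 0 | 0 | 1 | 1
  0 | 0 | 0 | 0 | 0 | 0 | 0 | 1 | 1 | 2 | 2
  0 | 0 | 0 | 0 | 1 | 1 | 1 | 2 | 2 | 3 | 3
  0 | 1 | 1 | 1 | 2 | 2 | 2 | 3 | 3 | 4 | 4
  0 | 1 | 1 | 1 | 2 | 2 | 2 | 3 | 3 | 4 | 5
  0 | 1 | 2 | 2 | 3 | 3 | 3 | 4 | 4 | 5 | 6
  0 | 1 | 2 | 2 | 3 | 3 | 4 | 5 | 5 | 6 | 7
  0 | 1 | 2 | 2 | 3 | 3 | 4 | 5 | 6 | 7 | 8
  0 | 1 | 2 | 3 | 4 | 4 | 5 | 6 | 7 | 8 | 9
  1 | 2 | 3 | 4 | 5 | 5 | 6 | 7 | 8 | 9 | 10
  1 | 2 | 3 | 4 | 5 | 6 | 7 | 8 | 9 | 10 | 11

second differences of R give the permutation w = (10, 8, 5, 2, 11, 3, 7, 9, 4, 1, 6).

Fulton essential set (9 of the 35 Rothe cells):

[(1, 9, 0), (2, 7, 0), (3, 4, 0), (5, 4, 1), (5, 7, 2), (5, 9, 3), (8, 4, 2), (8, 6, 3), (9, 1, 0)]


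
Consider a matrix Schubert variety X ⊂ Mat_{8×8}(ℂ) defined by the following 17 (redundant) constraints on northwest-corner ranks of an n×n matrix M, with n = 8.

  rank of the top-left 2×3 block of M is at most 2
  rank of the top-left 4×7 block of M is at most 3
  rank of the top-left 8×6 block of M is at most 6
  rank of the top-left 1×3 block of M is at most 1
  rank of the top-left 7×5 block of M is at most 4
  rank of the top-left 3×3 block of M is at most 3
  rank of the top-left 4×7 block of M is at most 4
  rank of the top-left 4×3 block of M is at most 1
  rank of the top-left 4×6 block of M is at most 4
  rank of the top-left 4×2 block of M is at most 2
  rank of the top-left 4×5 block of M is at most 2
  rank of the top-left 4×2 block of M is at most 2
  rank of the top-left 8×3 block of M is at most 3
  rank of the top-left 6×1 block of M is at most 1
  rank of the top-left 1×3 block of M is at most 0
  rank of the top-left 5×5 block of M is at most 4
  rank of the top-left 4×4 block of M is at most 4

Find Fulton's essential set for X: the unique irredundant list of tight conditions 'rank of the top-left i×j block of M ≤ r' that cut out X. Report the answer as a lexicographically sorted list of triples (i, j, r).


Rank table r_w(8×8) implied by the 17 constraints:

  R[1]: 0  0  0  1  1  1  1  1
  R[2]: 1  1  1  2  2  2  2  2
  R[3]: 1  1  1  2  2  3  3  3
  R[4]: 1  1  1  2  2  3  3  4
  R[5]: 1  2  2  3  3  4  4  5
  R[6]: 1  2  3  4  4  5  5  6
  R[7]: 1  2  3  4  4  5  6  7
  R[8]: 1  2  3  4  5  6  7  8

second differences of R give the permutation w = (4, 1, 6, 8, 2, 3, 7, 5).

Fulton essential set (5 of the 11 Rothe cells):

[(1, 3, 0), (4, 3, 1), (4, 5, 2), (4, 7, 3), (7, 5, 4)]


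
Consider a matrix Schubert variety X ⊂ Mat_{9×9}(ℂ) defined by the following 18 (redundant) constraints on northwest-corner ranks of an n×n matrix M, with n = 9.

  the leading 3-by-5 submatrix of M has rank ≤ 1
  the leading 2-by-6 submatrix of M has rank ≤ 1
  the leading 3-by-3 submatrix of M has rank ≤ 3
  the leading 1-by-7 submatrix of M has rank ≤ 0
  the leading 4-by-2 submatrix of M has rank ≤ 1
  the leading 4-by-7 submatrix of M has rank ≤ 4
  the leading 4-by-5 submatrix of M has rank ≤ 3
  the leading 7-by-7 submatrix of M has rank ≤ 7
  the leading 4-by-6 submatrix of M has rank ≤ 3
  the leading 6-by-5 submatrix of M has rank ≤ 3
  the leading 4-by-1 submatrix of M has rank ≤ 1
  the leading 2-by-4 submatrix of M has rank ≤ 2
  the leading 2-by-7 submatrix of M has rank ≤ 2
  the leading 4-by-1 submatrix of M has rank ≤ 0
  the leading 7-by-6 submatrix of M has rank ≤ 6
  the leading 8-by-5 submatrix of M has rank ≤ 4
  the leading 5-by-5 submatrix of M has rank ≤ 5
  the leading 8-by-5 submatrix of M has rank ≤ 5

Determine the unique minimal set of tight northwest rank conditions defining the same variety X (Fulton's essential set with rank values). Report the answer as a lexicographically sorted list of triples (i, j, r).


Propagating the 18 rank bounds to every northwest block:

  i=1: 0 | 0 | 0 | 0 | 0 | 0 | 0 | 1 | 1
  i=2: 0 | 1 | 1 | 1 | 1 | 1 | 1 | 2 | 2
  i=3: 0 | 1 | 1 | 1 | 1 | 2 | 2 | 3 | 3
  i=4: 0 | 1 | 2 | 2 | 2 | 3 | 3 | 4 | 4
  i=5: 1 | 2 | 3 | 3 | 3 | 4 | 4 | 5 | 5
  i=6: 1 | 2 | 3 | 3 | 3 | 4 | 5 | 6 | 6
  i=7: 1 | 2 | 3 | 4 | 4 | 5 | 6 | 7 | 7
  i=8: 1 | 2 | 3 | 4 | 4 | 5 | 6 | 7 | 8
  i=9: 1 | 2 | 3 | 4 | 5 | 6 | 7 | 8 | 9

hence w(1..9) = (8, 2, 6, 3, 1, 7, 4, 9, 5).

Fulton essential set (5 of the 16 Rothe cells):

[(1, 7, 0), (3, 5, 1), (4, 1, 0), (6, 5, 3), (8, 5, 4)]


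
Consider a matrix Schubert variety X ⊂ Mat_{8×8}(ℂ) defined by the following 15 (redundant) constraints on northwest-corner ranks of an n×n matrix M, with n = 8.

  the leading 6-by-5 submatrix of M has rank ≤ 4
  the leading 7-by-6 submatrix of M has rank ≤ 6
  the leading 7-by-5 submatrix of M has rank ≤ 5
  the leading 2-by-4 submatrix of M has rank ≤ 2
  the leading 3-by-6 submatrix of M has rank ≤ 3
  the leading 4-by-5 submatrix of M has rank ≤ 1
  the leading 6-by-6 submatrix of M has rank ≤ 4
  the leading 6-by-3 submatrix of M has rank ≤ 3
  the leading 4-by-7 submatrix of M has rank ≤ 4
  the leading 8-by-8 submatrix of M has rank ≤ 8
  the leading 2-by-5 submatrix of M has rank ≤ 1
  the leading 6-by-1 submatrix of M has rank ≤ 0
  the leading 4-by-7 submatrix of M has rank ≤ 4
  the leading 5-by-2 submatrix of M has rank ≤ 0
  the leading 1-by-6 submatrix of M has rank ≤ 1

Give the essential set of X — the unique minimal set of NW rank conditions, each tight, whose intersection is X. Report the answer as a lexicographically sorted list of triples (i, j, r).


Computing R[i][j] = min implied NW-rank bound (n=8, 15 conditions):

  R[1]: 0  0  1  1  1  1  1  1
  R[2]: 0  0  1  1  1  2  2  2
  R[3]: 0  0  1  1  1  2  3  3
  R[4]: 0  0  1  1  1  2  3  4
  R[5]: 0  0  1  2  2  3  4  5
  R[6]: 0  1  2  3  3  4  5  6
  R[7]: 1  2  3  4  4  5  6  7
  R[8]: 1  2  3  4  5  6  7  8

reading off 1-entries of Δ²R: w = (3, 6, 7, 8, 4, 2, 1, 5).

Rothe diagram D(w) (17 cells), 3 SE-corners (essential conditions):

[(4, 5, 1), (5, 2, 0), (6, 1, 0)]


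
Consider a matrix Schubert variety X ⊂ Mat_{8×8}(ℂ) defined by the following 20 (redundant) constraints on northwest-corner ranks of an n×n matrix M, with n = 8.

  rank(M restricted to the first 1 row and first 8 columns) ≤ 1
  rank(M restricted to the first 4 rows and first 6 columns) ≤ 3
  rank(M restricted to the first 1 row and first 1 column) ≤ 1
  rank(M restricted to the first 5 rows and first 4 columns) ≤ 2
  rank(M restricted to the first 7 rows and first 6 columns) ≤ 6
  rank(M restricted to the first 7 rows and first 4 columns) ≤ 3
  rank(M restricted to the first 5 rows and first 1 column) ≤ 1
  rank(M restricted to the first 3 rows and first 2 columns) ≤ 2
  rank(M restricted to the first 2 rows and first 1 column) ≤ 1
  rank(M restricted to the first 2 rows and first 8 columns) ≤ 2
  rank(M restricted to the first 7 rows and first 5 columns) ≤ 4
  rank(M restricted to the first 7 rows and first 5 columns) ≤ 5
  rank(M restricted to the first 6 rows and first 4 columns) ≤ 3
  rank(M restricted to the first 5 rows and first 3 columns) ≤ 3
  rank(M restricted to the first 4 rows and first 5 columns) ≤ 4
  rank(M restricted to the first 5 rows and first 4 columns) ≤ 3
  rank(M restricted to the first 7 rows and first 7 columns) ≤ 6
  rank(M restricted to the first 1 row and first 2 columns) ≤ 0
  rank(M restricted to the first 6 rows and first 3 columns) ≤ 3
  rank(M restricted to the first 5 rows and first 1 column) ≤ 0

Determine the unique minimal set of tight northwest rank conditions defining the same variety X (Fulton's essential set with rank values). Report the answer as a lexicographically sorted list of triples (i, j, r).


Reconstructing r_w from the 20 given conditions:

  0 0 1 1 1 1 1 1
  0 1 2 2 2 2 2 2
  0 1 2 2 3 3 3 3
  0 1 2 2 3 3 4 4
  0 1 2 2 3 4 5 5
  1 2 3 3 4 5 6 6
  1 2 3 3 4 5 6 7
  1 2 3 4 5 6 7 8

second differences of R give the permutation w = (3, 2, 5, 7, 6, 1, 8, 4).

Rothe diagram D(w) (11 cells), 5 SE-corners (essential conditions):

[(1, 2, 0), (4, 6, 3), (5, 1, 0), (5, 4, 2), (7, 4, 3)]


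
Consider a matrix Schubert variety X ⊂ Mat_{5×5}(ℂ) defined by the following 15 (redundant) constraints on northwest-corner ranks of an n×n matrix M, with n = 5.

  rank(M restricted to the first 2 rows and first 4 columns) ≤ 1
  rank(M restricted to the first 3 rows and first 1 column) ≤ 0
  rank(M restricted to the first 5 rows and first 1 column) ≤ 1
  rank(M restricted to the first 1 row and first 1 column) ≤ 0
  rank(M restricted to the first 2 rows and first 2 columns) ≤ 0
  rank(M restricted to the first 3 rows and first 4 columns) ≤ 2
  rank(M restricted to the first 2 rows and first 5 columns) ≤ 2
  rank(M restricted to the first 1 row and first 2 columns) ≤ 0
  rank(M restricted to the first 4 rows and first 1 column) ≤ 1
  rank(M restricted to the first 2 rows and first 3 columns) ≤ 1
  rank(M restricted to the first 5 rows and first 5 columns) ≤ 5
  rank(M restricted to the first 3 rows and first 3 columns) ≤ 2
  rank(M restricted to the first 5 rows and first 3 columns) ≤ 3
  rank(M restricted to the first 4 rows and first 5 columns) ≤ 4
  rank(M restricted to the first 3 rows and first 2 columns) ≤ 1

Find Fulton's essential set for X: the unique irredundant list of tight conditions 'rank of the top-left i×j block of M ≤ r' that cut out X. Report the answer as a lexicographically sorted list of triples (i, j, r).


Propagating the 15 rank bounds to every northwest block:

  R[1]: 0 | 0 | 1 | 1 | 1
  R[2]: 0 | 0 | 1 | 1 | 2
  R[3]: 0 | 1 | 2 | 2 | 3
  R[4]: 1 | 2 | 3 | 3 | 4
  R[5]: 1 | 2 | 3 | 4 | 5

the unique w with this rank table is (3, 5, 2, 1, 4).

ℓ(w)=6; the 3 essential cells (i,j,r):

[(2, 2, 0), (2, 4, 1), (3, 1, 0)]


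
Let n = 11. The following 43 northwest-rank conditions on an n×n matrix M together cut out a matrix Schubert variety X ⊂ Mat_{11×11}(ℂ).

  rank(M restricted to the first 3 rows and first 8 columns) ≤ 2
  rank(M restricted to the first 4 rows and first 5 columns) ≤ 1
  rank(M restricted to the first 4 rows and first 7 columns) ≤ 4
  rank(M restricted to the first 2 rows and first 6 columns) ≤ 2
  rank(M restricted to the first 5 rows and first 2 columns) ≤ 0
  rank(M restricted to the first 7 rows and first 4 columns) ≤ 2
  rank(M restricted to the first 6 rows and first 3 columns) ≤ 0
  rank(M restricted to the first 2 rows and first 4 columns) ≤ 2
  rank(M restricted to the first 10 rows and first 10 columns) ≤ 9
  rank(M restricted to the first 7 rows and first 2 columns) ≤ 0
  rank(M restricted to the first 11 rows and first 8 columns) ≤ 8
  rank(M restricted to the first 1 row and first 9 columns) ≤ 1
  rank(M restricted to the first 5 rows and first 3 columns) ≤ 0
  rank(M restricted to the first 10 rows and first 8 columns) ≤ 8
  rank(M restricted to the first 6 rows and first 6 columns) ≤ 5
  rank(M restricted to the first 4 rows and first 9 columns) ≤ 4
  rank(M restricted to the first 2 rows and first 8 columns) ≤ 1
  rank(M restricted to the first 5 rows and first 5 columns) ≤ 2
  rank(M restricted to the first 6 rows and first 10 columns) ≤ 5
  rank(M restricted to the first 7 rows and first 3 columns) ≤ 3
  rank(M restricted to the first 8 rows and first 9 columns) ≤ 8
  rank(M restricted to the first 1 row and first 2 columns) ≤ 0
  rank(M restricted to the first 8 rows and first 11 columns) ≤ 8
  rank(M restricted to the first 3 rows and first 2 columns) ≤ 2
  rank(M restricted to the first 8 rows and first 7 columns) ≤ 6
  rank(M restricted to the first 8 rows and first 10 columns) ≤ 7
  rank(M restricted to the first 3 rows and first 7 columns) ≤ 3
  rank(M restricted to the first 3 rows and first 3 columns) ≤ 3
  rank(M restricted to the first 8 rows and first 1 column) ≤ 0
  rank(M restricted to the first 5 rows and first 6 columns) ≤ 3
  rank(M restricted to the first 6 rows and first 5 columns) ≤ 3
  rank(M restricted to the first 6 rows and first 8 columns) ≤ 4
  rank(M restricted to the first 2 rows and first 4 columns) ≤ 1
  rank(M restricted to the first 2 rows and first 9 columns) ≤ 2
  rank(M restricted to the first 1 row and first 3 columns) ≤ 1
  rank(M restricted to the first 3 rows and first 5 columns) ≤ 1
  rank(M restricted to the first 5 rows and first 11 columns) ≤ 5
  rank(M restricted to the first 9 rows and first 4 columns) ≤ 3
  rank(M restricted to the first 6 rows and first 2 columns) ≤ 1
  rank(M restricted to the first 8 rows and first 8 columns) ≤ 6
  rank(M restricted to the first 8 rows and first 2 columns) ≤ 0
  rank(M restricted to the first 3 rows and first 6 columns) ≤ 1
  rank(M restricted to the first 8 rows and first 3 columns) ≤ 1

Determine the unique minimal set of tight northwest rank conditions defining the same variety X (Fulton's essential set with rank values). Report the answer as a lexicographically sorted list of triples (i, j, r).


The tightest implied rank at each (i,j), from the 43 conditions:

  row 1: 0, 0, 0, 1, 1, 1, 1, 1, 1, 1, 1
  row 2: 0, 0, 0, 1, 1, 1, 1, 1, 2, 2, 2
  row 3: 0, 0, 0, 1, 1, 1, 2, 2, 3, 3, 3
  row 4: 0, 0, 0, 1, 1, 2, 3, 3, 4, 4, 4
  row 5: 0, 0, 0, 1, 2, 3, 4, 4, 5, 5, 5
  row 6: 0, 0, 0, 1, 2, 3, 4, 4, 5, 5, 6
  row 7: 0, 0, 1, 2, 3, 4, 5, 5, 6, 6, 7
  row 8: 0, 0, 1, 2, 3, 4, 5, 6, 7, 7, 8
  row 9: 1, 1, 2, 3, 4, 5, 6, 7, 8, 8, 9
  row 10: 1, 2, 3, 4, 5, 6, 7, 8, 9, 9, 10
  row 11: 1, 2, 3, 4, 5, 6, 7, 8, 9, 10, 11

hence w(1..11) = (4, 9, 7, 6, 5, 11, 3, 8, 1, 2, 10).

ℓ(w)=31; the 7 essential cells (i,j,r):

[(2, 8, 1), (3, 6, 1), (4, 5, 1), (6, 3, 0), (6, 8, 4), (6, 10, 5), (8, 2, 0)]


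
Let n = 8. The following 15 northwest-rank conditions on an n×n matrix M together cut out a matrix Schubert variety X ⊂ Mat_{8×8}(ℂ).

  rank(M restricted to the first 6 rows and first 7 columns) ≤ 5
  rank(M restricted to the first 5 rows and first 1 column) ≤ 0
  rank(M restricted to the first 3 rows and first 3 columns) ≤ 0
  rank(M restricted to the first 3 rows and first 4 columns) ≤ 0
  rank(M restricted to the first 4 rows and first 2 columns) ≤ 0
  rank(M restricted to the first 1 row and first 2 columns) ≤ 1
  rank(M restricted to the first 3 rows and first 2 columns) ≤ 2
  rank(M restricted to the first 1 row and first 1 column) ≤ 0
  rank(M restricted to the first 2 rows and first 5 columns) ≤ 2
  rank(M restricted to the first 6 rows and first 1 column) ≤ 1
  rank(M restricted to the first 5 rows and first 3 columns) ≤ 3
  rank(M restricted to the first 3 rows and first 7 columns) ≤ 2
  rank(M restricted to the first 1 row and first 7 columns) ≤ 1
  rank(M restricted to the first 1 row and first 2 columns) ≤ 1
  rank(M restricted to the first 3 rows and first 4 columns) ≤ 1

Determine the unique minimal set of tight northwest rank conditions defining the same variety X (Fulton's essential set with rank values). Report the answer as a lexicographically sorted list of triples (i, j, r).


The tightest implied rank at each (i,j), from the 15 conditions:

  i=1: 0 | 0 | 0 | 0 | 1 | 1 | 1 | 1
  i=2: 0 | 0 | 0 | 0 | 1 | 2 | 2 | 2
  i=3: 0 | 0 | 0 | 0 | 1 | 2 | 2 | 3
  i=4: 0 | 0 | 1 | 1 | 2 | 3 | 3 | 4
  i=5: 0 | 1 | 2 | 2 | 3 | 4 | 4 | 5
  i=6: 1 | 2 | 3 | 3 | 4 | 5 | 5 | 6
  i=7: 1 | 2 | 3 | 4 | 5 | 6 | 6 | 7
  i=8: 1 | 2 | 3 | 4 | 5 | 6 | 7 | 8

the unique w with this rank table is (5, 6, 8, 3, 2, 1, 4, 7).

D(w) has 16 cells with 4 SE-corners; essential set:

[(3, 4, 0), (3, 7, 2), (4, 2, 0), (5, 1, 0)]


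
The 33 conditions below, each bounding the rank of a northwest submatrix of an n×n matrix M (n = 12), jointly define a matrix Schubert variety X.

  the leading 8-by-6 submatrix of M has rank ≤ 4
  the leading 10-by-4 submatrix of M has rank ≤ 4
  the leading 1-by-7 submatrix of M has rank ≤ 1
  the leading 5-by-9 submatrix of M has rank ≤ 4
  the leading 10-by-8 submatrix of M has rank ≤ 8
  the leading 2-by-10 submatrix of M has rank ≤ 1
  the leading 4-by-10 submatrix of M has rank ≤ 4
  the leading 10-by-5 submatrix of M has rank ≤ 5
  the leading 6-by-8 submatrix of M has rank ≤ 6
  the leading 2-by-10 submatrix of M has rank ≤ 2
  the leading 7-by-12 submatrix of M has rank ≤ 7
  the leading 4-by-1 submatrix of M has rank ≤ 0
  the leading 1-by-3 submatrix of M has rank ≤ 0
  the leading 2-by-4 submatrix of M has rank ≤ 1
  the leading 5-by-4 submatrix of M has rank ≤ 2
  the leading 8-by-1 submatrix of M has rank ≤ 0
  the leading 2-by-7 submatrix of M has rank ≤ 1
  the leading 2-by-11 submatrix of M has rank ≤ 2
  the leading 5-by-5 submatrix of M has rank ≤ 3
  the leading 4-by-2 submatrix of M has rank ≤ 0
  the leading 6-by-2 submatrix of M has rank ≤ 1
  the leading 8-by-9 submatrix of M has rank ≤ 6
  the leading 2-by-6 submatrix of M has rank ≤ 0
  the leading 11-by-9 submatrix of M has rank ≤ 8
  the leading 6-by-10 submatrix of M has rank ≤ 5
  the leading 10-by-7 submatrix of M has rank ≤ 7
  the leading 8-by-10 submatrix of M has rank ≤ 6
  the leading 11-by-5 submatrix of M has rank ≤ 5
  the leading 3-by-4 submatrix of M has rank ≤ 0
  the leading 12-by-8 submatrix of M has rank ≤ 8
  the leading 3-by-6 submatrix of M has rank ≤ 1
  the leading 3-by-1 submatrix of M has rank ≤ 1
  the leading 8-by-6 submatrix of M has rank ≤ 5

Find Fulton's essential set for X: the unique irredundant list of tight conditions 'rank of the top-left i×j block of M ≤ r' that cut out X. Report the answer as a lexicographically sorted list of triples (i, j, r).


The tightest implied rank at each (i,j), from the 33 conditions:

  i=1: 0, 0, 0, 0, 0, 0, 1, 1, 1, 1, 1, 1
  i=2: 0, 0, 0, 0, 0, 0, 1, 1, 1, 1, 2, 2
  i=3: 0, 0, 0, 0, 1, 1, 2, 2, 2, 2, 3, 3
  i=4: 0, 0, 1, 1, 2, 2, 3, 3, 3, 3, 4, 4
  i=5: 0, 1, 2, 2, 3, 3, 4, 4, 4, 4, 5, 5
  i=6: 0, 1, 2, 3, 4, 4, 5, 5, 5, 5, 6, 6
  i=7: 0, 1, 2, 3, 4, 4, 5, 6, 6, 6, 7, 7
  i=8: 0, 1, 2, 3, 4, 4, 5, 6, 6, 6, 7, 8
  i=9: 1, 2, 3, 4, 5, 5, 6, 7, 7, 7, 8, 9
  i=10: 1, 2, 3, 4, 5, 6, 7, 8, 8, 8, 9, 10
  i=11: 1, 2, 3, 4, 5, 6, 7, 8, 8, 9, 10, 11
  i=12: 1, 2, 3, 4, 5, 6, 7, 8, 9, 10, 11, 12

reading off 1-entries of Δ²R: w = (7, 11, 5, 3, 2, 4, 8, 12, 1, 6, 10, 9).

|D(w)|=30, |Ess(w)|=8:

[(2, 6, 0), (2, 10, 1), (3, 4, 0), (4, 2, 0), (8, 1, 0), (8, 6, 4), (8, 10, 6), (11, 9, 8)]


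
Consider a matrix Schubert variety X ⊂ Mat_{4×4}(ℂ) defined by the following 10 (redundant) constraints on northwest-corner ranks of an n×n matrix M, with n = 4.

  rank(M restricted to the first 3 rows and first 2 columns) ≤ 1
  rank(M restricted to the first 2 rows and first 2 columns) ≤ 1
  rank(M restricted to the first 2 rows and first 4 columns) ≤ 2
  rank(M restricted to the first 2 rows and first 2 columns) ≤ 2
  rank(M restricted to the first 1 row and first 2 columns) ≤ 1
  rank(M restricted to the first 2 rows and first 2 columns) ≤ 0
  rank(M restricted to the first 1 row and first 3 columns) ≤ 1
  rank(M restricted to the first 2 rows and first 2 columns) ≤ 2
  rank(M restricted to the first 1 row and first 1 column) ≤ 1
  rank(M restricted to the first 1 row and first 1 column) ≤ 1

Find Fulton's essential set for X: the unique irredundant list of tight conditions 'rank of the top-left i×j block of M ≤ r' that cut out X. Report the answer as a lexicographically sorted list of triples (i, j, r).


Computing R[i][j] = min implied NW-rank bound (n=4, 10 conditions):

  R[1]: 0  0  1  1
  R[2]: 0  0  1  2
  R[3]: 1  1  2  3
  R[4]: 1  2  3  4

reading off 1-entries of Δ²R: w = (3, 4, 1, 2).

D(w) has 4 cells with 1 SE-corner; essential set:

[(2, 2, 0)]


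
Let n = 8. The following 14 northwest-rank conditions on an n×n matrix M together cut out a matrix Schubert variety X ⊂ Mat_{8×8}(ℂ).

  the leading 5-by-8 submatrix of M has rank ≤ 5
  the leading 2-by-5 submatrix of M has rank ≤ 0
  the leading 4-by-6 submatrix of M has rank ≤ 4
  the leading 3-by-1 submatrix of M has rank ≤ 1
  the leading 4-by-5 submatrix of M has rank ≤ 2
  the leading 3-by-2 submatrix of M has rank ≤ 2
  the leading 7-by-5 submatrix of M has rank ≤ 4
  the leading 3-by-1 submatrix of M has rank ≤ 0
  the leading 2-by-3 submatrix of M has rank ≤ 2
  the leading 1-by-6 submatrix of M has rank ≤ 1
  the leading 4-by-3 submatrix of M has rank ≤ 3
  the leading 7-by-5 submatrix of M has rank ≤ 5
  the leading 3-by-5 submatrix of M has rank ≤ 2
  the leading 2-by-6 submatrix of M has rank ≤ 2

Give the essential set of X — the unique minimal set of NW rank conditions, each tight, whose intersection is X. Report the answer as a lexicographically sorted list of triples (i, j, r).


The tightest implied rank at each (i,j), from the 14 conditions:

  R[1]: 0  0  0  0  0  1  1  1
  R[2]: 0  0  0  0  0  1  2  2
  R[3]: 0  1  1  1  1  2  3  3
  R[4]: 1  2  2  2  2  3  4  4
  R[5]: 1  2  3  3  3  4  5  5
  R[6]: 1  2  3  4  4  5  6  6
  R[7]: 1  2  3  4  4  5  6  7
  R[8]: 1  2  3  4  5  6  7  8

so w = (6, 7, 2, 1, 3, 4, 8, 5).

|D(w)|=12, |Ess(w)|=3:

[(2, 5, 0), (3, 1, 0), (7, 5, 4)]
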